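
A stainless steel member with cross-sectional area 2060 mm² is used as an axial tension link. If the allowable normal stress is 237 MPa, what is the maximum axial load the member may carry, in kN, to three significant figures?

488 kN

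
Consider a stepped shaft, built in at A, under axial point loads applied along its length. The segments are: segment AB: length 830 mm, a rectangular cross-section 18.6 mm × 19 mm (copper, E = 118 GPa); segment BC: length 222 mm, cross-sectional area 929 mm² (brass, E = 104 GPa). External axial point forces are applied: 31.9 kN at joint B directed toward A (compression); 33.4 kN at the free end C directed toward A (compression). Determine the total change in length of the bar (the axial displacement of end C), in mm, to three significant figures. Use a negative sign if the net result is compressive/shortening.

-1.38 mm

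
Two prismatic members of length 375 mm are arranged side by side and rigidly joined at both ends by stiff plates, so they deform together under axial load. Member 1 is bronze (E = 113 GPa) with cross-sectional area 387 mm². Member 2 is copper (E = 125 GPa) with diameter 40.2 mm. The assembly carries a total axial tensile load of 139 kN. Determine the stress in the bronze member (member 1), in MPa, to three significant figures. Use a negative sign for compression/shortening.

A_2 = 1269 mm².
Equal strain + equilibrium ⇒ each member carries load in proportion to AE: A₁E₁ = 43730000 N, A₂E₂ = 158700000 N, ΣAE = 202400000 N.
σ₁ = P·E₁/ΣAE = 139000·113000/202400000 = 77.61 MPa.

77.6 MPa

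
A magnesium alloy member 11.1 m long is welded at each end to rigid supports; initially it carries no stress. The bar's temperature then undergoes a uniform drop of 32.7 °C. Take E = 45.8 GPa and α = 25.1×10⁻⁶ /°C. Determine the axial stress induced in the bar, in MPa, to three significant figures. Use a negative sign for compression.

Free thermal expansion αLΔT = 25.1e-6 · 11100 · -32.7 = -9.111 mm.
The walls impose strain ε = −(-9.111)/11100 = 8.2077e-04; σ = Eε = 45800 · 8.2077e-04 = 37.59 MPa.

37.6 MPa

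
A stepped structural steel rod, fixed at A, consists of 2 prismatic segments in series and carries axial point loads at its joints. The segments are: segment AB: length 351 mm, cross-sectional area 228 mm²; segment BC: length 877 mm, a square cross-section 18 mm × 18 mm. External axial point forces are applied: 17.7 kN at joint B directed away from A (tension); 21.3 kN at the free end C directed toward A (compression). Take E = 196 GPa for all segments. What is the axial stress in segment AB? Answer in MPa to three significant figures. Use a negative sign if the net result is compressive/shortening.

Internal axial forces (sectioning from the free end, tension +): N_BC = -21.3 kN, N_AB = -3.6 kN.
σ_AB = N_AB/A_AB = -3600/228 = -15.79 MPa.

-15.8 MPa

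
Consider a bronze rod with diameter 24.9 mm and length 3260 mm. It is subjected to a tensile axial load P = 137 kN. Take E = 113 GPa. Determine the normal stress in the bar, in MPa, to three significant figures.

A = 487 mm².
σ = N/A = 137000/487 = 281.3 MPa.

281 MPa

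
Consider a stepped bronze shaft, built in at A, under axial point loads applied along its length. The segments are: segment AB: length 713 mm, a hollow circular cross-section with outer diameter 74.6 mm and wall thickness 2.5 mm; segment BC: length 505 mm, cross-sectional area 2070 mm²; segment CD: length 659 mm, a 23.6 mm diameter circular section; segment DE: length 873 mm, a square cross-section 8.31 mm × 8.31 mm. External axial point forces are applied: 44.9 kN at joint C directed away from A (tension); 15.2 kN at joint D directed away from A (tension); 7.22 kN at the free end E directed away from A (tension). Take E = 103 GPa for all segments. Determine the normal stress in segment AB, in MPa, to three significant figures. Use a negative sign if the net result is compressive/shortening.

119 MPa

Internal axial forces (sectioning from the free end, tension +): N_DE = 7.22 kN, N_CD = 22.42 kN, N_BC = 67.32 kN, N_AB = 67.32 kN.
A_AB = 566.3 mm².
σ_AB = N_AB/A_AB = 67320/566.3 = 118.9 MPa.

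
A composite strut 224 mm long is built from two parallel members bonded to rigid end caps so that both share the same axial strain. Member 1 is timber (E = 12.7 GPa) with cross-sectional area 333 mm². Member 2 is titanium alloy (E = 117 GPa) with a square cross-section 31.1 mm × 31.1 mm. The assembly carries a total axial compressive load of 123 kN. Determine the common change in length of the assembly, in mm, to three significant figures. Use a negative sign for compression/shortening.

-0.235 mm

A_2 = 967.2 mm².
Equal strain + equilibrium ⇒ each member carries load in proportion to AE: A₁E₁ = 4229000 N, A₂E₂ = 113200000 N, ΣAE = 117400000 N.
δ = PL/ΣAE = -123000·224/117400000 = -0.2347 mm.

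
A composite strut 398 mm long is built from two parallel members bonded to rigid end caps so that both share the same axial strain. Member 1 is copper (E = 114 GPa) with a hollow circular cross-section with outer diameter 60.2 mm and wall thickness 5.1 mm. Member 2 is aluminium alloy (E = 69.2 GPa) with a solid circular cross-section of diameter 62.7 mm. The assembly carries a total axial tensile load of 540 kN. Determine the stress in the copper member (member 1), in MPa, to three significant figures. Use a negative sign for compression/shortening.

A_1 = 882.8 mm².
A_2 = 3088 mm².
Equal strain + equilibrium ⇒ each member carries load in proportion to AE: A₁E₁ = 100600000 N, A₂E₂ = 213700000 N, ΣAE = 314300000 N.
σ₁ = P·E₁/ΣAE = 540000·114000/314300000 = 195.9 MPa.

196 MPa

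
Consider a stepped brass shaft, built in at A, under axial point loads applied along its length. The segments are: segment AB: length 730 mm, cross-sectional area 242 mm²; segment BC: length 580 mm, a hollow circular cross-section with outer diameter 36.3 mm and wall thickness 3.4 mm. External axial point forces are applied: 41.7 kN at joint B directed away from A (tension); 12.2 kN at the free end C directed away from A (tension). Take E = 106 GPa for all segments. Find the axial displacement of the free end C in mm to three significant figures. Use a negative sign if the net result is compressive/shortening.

1.72 mm

Internal axial forces (sectioning from the free end, tension +): N_BC = 12.2 kN, N_AB = 53.9 kN.
A_BC = 351.4 mm².
δ_AB = 53900·730/(242·106000) = 1.534 mm
δ_BC = 12200·580/(351.4·106000) = 0.19 mm
δ = Σδ_i = 1.724 mm.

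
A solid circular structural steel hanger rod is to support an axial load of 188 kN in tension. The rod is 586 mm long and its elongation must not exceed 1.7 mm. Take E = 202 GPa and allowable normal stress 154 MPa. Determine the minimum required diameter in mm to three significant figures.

Required area A ≥ P/σ_allow = 188000/154 = 1221 mm².
For a solid circular section, d ≥ √(4A/π) = 39.43 mm.
Elongation limit: A ≥ PL/(Eδ_allow) = 188000·586/(202000·1.7) = 320.8 mm² ⇒ d ≥ 20.21 mm.
The stress limit governs.

39.4 mm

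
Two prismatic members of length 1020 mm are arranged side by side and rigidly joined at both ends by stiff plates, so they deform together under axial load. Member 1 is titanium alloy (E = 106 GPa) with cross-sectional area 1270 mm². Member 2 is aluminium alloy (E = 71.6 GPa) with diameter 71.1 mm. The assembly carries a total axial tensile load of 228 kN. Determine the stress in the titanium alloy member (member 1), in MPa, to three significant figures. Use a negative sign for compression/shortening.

57.7 MPa

A_2 = 3970 mm².
Equal strain + equilibrium ⇒ each member carries load in proportion to AE: A₁E₁ = 134600000 N, A₂E₂ = 284300000 N, ΣAE = 418900000 N.
σ₁ = P·E₁/ΣAE = 228000·106000/418900000 = 57.69 MPa.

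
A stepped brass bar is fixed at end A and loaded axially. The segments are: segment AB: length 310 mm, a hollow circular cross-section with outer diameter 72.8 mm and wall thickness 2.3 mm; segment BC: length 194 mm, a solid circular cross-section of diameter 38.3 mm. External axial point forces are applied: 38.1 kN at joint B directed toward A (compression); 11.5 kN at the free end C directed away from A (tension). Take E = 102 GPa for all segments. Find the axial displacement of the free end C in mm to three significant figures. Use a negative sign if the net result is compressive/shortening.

-0.140 mm

Internal axial forces (sectioning from the free end, tension +): N_BC = 11.5 kN, N_AB = -26.6 kN.
A_AB = 509.4 mm².
A_BC = 1152 mm².
δ_AB = -26600·310/(509.4·102000) = -0.1587 mm
δ_BC = 11500·194/(1152·102000) = 0.01899 mm
δ = Σδ_i = -0.1397 mm.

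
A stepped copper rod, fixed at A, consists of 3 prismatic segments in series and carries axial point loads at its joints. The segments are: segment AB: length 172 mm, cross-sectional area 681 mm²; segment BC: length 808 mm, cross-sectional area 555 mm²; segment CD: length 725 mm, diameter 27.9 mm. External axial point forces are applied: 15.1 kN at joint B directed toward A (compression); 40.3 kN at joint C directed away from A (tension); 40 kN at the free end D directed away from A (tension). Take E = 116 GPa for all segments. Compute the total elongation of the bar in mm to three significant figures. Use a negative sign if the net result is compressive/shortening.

1.56 mm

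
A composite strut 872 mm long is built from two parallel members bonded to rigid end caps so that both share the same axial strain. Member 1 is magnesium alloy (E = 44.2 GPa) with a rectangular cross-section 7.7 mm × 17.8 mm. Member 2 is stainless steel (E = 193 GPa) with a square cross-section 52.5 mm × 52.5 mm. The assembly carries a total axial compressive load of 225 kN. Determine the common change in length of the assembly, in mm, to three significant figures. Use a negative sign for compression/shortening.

A_1 = 137.1 mm².
A_2 = 2756 mm².
Equal strain + equilibrium ⇒ each member carries load in proportion to AE: A₁E₁ = 6058000 N, A₂E₂ = 532000000 N, ΣAE = 538000000 N.
δ = PL/ΣAE = -225000·872/538000000 = -0.3647 mm.

-0.365 mm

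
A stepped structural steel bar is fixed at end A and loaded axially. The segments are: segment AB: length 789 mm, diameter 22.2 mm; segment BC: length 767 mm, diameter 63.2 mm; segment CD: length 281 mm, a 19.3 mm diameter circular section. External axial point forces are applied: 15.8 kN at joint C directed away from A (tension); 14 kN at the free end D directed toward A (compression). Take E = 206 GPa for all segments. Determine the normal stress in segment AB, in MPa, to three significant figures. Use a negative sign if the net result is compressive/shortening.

Internal axial forces (sectioning from the free end, tension +): N_CD = -14 kN, N_BC = 1.8 kN, N_AB = 1.8 kN.
A_AB = 387.1 mm².
σ_AB = N_AB/A_AB = 1800/387.1 = 4.65 MPa.

4.65 MPa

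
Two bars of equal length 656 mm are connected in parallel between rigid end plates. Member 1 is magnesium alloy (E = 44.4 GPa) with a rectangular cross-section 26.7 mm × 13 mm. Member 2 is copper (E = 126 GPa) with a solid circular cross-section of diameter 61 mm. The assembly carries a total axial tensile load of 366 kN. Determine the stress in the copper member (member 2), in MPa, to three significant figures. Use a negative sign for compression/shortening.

120 MPa

A_1 = 347.1 mm².
A_2 = 2922 mm².
Equal strain + equilibrium ⇒ each member carries load in proportion to AE: A₁E₁ = 15410000 N, A₂E₂ = 368200000 N, ΣAE = 383600000 N.
σ₂ = P·E₂/ΣAE = 366000·126000/383600000 = 120.2 MPa.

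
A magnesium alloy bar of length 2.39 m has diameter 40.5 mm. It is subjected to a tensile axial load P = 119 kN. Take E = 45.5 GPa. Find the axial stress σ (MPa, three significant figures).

A = 1288 mm².
σ = N/A = 119000/1288 = 92.37 MPa.

92.4 MPa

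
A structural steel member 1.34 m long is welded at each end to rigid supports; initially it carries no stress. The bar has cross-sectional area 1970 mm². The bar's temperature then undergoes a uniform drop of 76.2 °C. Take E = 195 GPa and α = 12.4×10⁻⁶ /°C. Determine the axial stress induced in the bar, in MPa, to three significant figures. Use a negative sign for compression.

184 MPa

Free thermal expansion αLΔT = 12.4e-6 · 1340 · -76.2 = -1.266 mm.
The walls impose strain ε = −(-1.266)/1340 = 9.4488e-04; σ = Eε = 195000 · 9.4488e-04 = 184.3 MPa.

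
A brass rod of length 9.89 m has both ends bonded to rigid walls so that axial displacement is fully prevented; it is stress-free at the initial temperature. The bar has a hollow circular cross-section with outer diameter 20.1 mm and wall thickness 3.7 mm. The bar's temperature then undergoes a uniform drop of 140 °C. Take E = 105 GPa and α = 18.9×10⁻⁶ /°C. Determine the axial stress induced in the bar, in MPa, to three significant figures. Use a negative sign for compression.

Free thermal expansion αLΔT = 18.9e-6 · 9890 · -140 = -26.17 mm.
The walls impose strain ε = −(-26.17)/9890 = 2.6460e-03; σ = Eε = 105000 · 2.6460e-03 = 277.8 MPa.

278 MPa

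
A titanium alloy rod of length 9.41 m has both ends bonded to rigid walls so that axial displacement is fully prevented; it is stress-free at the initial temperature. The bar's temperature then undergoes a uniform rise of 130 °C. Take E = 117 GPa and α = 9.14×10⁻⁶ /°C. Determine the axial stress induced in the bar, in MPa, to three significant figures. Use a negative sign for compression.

-139 MPa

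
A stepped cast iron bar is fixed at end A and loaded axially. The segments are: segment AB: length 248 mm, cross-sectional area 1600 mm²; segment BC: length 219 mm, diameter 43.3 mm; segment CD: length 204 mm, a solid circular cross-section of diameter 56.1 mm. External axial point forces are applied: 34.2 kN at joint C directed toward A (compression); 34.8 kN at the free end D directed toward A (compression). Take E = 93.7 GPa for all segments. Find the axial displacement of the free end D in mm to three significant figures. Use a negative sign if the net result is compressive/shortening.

Internal axial forces (sectioning from the free end, tension +): N_CD = -34.8 kN, N_BC = -69 kN, N_AB = -69 kN.
A_BC = 1473 mm².
A_CD = 2472 mm².
δ_AB = -69000·248/(1600·93700) = -0.1141 mm
δ_BC = -69000·219/(1473·93700) = -0.1095 mm
δ_CD = -34800·204/(2472·93700) = -0.03065 mm
δ = Σδ_i = -0.2543 mm.

-0.254 mm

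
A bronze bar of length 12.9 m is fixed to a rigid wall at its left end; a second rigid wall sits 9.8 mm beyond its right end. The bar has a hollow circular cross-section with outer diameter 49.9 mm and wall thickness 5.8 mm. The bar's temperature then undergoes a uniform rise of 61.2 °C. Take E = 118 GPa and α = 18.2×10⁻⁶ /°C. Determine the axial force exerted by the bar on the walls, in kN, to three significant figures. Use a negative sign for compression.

Free thermal expansion αLΔT = 18.2e-6 · 12900 · 61.2 = 14.37 mm.
The walls engage after the gap closes; constrained expansion = 14.37 − 9.8 = 4.569 mm.
The walls impose strain ε = −(4.569)/12900 = -3.5415e-04; σ = Eε = 118000 · -3.5415e-04 = -41.79 MPa.
Wall reaction R = σ·A = -41.79·803.6 = -33580 N = -33.58 kN.

-33.6 kN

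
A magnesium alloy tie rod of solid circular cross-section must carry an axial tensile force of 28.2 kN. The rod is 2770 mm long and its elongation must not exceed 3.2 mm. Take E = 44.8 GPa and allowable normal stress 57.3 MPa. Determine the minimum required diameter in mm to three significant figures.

Required area A ≥ P/σ_allow = 28200/57.3 = 492.1 mm².
For a solid circular section, d ≥ √(4A/π) = 25.03 mm.
Elongation limit: A ≥ PL/(Eδ_allow) = 28200·2770/(44800·3.2) = 544.9 mm² ⇒ d ≥ 26.34 mm.
The elongation limit governs.

26.3 mm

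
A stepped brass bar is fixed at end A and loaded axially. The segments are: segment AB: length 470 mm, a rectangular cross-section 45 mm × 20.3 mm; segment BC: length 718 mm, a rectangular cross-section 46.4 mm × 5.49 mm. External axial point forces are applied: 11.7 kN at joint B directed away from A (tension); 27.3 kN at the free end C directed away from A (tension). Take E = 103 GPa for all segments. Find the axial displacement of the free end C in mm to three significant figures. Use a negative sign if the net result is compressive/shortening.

0.942 mm

Internal axial forces (sectioning from the free end, tension +): N_BC = 27.3 kN, N_AB = 39 kN.
A_AB = 913.5 mm².
A_BC = 254.7 mm².
δ_AB = 39000·470/(913.5·103000) = 0.1948 mm
δ_BC = 27300·718/(254.7·103000) = 0.7471 mm
δ = Σδ_i = 0.9419 mm.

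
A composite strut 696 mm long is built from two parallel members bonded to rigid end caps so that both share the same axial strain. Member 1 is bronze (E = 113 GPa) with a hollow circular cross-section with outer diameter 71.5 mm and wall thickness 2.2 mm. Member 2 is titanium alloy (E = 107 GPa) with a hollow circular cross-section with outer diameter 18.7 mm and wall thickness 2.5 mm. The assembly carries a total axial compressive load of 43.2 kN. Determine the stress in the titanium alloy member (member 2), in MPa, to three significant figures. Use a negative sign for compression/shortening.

-68.2 MPa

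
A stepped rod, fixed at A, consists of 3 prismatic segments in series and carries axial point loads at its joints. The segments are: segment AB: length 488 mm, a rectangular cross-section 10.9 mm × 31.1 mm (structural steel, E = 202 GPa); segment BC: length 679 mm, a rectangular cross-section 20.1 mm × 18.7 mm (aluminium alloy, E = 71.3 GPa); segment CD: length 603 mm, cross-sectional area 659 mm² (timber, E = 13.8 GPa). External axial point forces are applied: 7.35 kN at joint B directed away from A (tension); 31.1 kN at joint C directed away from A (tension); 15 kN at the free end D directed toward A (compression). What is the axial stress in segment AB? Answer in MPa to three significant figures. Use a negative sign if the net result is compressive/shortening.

69.2 MPa

Internal axial forces (sectioning from the free end, tension +): N_CD = -15 kN, N_BC = 16.1 kN, N_AB = 23.45 kN.
A_AB = 339 mm².
σ_AB = N_AB/A_AB = 23450/339 = 69.18 MPa.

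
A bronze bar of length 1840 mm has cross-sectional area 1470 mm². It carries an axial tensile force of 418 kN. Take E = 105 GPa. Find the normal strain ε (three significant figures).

σ = N/A = 284.4 MPa; ε = σ/E = 284.4/105000 = 2.708e-03.

0.00271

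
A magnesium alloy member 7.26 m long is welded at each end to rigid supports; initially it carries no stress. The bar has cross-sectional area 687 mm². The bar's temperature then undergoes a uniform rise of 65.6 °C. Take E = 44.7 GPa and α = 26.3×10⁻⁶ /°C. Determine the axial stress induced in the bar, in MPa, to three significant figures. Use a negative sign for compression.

-77.1 MPa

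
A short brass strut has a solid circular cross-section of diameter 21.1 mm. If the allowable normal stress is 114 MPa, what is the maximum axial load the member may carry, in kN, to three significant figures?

A = 349.7 mm².
P_max = σ_allow · A = 114 · 349.7 = 39860 N = 39.86 kN.

39.9 kN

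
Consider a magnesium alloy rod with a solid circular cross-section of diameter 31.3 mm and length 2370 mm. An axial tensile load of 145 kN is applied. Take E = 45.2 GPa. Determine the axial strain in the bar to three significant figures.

A = 769.4 mm².
σ = N/A = 188.4 MPa; ε = σ/E = 188.4/45200 = 4.169e-03.

0.00417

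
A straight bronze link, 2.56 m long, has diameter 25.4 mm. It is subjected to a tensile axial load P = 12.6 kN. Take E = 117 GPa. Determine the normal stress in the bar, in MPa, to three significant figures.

A = 506.7 mm².
σ = N/A = 12600/506.7 = 24.87 MPa.

24.9 MPa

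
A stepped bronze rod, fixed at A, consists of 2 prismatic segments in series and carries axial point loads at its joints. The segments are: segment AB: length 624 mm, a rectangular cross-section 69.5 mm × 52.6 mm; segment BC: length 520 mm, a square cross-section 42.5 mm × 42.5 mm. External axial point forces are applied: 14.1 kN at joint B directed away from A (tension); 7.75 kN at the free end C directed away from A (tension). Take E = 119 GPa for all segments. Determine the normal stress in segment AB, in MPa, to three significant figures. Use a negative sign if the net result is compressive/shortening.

5.98 MPa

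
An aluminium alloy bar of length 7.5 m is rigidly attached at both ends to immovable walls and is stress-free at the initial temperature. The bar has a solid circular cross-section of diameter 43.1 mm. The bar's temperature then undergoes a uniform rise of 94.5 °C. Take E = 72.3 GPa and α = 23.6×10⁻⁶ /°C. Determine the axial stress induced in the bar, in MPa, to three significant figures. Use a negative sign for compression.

Free thermal expansion αLΔT = 23.6e-6 · 7500 · 94.5 = 16.73 mm.
The walls impose strain ε = −(16.73)/7500 = -2.2302e-03; σ = Eε = 72300 · -2.2302e-03 = -161.2 MPa.

-161 MPa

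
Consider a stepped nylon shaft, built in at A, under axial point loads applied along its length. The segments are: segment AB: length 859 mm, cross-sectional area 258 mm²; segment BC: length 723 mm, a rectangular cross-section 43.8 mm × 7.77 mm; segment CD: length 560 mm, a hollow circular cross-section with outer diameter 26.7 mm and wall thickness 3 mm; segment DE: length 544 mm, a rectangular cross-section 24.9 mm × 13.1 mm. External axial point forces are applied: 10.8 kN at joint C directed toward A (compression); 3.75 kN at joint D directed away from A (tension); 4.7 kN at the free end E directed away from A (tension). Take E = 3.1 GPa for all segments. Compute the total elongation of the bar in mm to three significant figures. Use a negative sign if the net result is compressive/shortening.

Internal axial forces (sectioning from the free end, tension +): N_DE = 4.7 kN, N_CD = 8.45 kN, N_BC = -2.35 kN, N_AB = -2.35 kN.
A_BC = 340.3 mm².
A_CD = 223.4 mm².
A_DE = 326.2 mm².
δ_AB = -2350·859/(258·3100) = -2.524 mm
δ_BC = -2350·723/(340.3·3100) = -1.61 mm
δ_CD = 8450·560/(223.4·3100) = 6.834 mm
δ_DE = 4700·544/(326.2·3100) = 2.529 mm
δ = Σδ_i = 5.228 mm.

5.23 mm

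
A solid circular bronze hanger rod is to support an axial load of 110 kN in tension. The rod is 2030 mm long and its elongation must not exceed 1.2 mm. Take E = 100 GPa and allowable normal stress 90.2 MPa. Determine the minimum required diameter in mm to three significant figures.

48.7 mm

Required area A ≥ P/σ_allow = 110000/90.2 = 1220 mm².
For a solid circular section, d ≥ √(4A/π) = 39.4 mm.
Elongation limit: A ≥ PL/(Eδ_allow) = 110000·2030/(100000·1.2) = 1861 mm² ⇒ d ≥ 48.68 mm.
The elongation limit governs.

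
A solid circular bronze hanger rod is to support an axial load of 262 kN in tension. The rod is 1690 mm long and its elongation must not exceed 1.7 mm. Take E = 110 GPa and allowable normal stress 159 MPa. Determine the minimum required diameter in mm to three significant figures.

Required area A ≥ P/σ_allow = 262000/159 = 1648 mm².
For a solid circular section, d ≥ √(4A/π) = 45.8 mm.
Elongation limit: A ≥ PL/(Eδ_allow) = 262000·1690/(110000·1.7) = 2368 mm² ⇒ d ≥ 54.91 mm.
The elongation limit governs.

54.9 mm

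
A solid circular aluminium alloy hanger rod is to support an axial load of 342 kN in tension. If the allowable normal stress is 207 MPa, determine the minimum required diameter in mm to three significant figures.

Required area A ≥ P/σ_allow = 342000/207 = 1652 mm².
For a solid circular section, d ≥ √(4A/π) = 45.87 mm.

45.9 mm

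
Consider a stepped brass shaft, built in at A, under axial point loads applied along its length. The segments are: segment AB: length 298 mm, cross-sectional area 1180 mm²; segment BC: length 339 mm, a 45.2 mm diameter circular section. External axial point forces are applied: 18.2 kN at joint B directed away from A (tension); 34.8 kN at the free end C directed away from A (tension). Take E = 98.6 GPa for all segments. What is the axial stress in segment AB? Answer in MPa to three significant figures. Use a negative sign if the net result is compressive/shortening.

Internal axial forces (sectioning from the free end, tension +): N_BC = 34.8 kN, N_AB = 53 kN.
σ_AB = N_AB/A_AB = 53000/1180 = 44.92 MPa.

44.9 MPa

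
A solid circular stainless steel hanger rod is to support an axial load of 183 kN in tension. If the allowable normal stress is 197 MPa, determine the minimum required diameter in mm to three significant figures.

Required area A ≥ P/σ_allow = 183000/197 = 928.9 mm².
For a solid circular section, d ≥ √(4A/π) = 34.39 mm.

34.4 mm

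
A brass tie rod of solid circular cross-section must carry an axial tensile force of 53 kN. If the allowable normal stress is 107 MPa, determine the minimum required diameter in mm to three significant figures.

Required area A ≥ P/σ_allow = 53000/107 = 495.3 mm².
For a solid circular section, d ≥ √(4A/π) = 25.11 mm.

25.1 mm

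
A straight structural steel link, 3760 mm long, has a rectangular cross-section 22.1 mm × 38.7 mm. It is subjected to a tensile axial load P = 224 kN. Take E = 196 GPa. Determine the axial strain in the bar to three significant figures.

0.00134

A = 855.3 mm².
σ = N/A = 261.9 MPa; ε = σ/E = 261.9/196000 = 1.336e-03.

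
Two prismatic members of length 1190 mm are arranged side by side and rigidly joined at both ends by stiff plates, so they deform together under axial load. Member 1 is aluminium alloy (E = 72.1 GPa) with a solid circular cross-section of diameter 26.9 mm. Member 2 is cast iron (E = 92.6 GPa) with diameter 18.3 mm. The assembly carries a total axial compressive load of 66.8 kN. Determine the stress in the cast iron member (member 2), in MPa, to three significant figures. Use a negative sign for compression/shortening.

A_1 = 568.3 mm².
A_2 = 263 mm².
Equal strain + equilibrium ⇒ each member carries load in proportion to AE: A₁E₁ = 40980000 N, A₂E₂ = 24360000 N, ΣAE = 65330000 N.
σ₂ = P·E₂/ΣAE = -66800·92600/65330000 = -94.68 MPa.

-94.7 MPa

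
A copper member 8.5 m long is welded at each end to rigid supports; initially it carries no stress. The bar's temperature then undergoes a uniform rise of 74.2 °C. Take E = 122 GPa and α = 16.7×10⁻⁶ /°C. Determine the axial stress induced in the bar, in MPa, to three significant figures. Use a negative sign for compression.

-151 MPa

Free thermal expansion αLΔT = 16.7e-6 · 8500 · 74.2 = 10.53 mm.
The walls impose strain ε = −(10.53)/8500 = -1.2391e-03; σ = Eε = 122000 · -1.2391e-03 = -151.2 MPa.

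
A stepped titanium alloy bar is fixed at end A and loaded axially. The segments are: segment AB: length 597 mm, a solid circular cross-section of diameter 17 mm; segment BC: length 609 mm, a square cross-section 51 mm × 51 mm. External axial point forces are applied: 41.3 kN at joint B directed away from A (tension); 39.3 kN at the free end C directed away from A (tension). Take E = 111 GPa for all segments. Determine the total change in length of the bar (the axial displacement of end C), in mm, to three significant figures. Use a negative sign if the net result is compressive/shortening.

Internal axial forces (sectioning from the free end, tension +): N_BC = 39.3 kN, N_AB = 80.6 kN.
A_AB = 227 mm².
A_BC = 2601 mm².
δ_AB = 80600·597/(227·111000) = 1.91 mm
δ_BC = 39300·609/(2601·111000) = 0.0829 mm
δ = Σδ_i = 1.993 mm.

1.99 mm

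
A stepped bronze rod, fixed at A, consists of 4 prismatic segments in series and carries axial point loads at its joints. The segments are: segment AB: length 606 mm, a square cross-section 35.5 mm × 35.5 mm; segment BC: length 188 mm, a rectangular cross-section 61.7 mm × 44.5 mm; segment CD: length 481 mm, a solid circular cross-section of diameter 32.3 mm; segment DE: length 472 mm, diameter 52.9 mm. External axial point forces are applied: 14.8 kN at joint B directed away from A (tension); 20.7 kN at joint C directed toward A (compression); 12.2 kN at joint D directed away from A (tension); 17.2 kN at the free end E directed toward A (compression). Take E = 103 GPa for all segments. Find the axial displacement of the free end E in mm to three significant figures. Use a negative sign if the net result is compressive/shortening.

-0.132 mm

Internal axial forces (sectioning from the free end, tension +): N_DE = -17.2 kN, N_CD = -5 kN, N_BC = -25.7 kN, N_AB = -10.9 kN.
A_AB = 1260 mm².
A_BC = 2746 mm².
A_CD = 819.4 mm².
A_DE = 2198 mm².
δ_AB = -10900·606/(1260·103000) = -0.05089 mm
δ_BC = -25700·188/(2746·103000) = -0.01708 mm
δ_CD = -5000·481/(819.4·103000) = -0.0285 mm
δ_DE = -17200·472/(2198·103000) = -0.03586 mm
δ = Σδ_i = -0.1323 mm.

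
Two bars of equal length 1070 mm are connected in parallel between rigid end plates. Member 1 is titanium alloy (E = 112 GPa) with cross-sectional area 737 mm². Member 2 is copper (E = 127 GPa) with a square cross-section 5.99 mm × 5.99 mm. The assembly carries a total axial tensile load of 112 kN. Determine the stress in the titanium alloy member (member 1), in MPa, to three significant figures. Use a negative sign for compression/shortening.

A_2 = 35.88 mm².
Equal strain + equilibrium ⇒ each member carries load in proportion to AE: A₁E₁ = 82540000 N, A₂E₂ = 4557000 N, ΣAE = 87100000 N.
σ₁ = P·E₁/ΣAE = 112000·112000/87100000 = 144 MPa.

144 MPa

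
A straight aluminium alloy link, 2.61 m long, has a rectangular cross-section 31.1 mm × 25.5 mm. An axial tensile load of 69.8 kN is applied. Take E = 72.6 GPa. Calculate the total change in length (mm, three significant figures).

3.16 mm

A = 793.1 mm².
δ_mech = NL/(AE) = 69800·2610/(793.1·72600) = 3.164 mm.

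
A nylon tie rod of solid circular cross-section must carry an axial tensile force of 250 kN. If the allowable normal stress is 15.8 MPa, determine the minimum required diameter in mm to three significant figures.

Required area A ≥ P/σ_allow = 250000/15.8 = 15820 mm².
For a solid circular section, d ≥ √(4A/π) = 141.9 mm.

142 mm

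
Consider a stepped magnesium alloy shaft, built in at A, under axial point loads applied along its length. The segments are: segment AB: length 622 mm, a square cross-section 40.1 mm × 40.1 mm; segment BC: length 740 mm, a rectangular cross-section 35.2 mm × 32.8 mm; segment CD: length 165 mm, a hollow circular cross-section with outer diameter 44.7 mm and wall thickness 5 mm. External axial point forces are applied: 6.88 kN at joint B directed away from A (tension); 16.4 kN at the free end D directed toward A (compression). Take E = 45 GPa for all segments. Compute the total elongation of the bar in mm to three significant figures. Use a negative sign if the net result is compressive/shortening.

-0.412 mm

Internal axial forces (sectioning from the free end, tension +): N_CD = -16.4 kN, N_BC = -16.4 kN, N_AB = -9.52 kN.
A_AB = 1608 mm².
A_BC = 1155 mm².
A_CD = 623.6 mm².
δ_AB = -9520·622/(1608·45000) = -0.08183 mm
δ_BC = -16400·740/(1155·45000) = -0.2336 mm
δ_CD = -16400·165/(623.6·45000) = -0.09643 mm
δ = Σδ_i = -0.4118 mm.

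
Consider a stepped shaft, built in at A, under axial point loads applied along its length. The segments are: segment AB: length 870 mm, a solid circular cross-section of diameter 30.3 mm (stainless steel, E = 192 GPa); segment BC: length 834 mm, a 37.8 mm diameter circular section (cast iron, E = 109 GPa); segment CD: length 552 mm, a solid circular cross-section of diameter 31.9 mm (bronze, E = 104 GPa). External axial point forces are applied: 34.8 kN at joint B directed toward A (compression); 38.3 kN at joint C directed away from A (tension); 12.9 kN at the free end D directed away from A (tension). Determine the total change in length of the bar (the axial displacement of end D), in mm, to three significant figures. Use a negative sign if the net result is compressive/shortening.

0.538 mm

Internal axial forces (sectioning from the free end, tension +): N_CD = 12.9 kN, N_BC = 51.2 kN, N_AB = 16.4 kN.
A_AB = 721.1 mm².
A_BC = 1122 mm².
A_CD = 799.2 mm².
δ_AB = 16400·870/(721.1·192000) = 0.1031 mm
δ_BC = 51200·834/(1122·109000) = 0.3491 mm
δ_CD = 12900·552/(799.2·104000) = 0.08567 mm
δ = Σδ_i = 0.5378 mm.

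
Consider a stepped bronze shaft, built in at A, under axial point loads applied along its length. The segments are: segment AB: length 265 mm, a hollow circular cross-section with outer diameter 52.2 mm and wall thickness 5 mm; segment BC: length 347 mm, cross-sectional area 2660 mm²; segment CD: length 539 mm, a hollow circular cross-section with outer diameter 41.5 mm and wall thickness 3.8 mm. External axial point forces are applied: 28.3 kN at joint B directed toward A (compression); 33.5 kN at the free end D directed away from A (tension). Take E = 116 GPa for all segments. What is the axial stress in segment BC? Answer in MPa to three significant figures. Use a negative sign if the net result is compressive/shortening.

12.6 MPa

Internal axial forces (sectioning from the free end, tension +): N_CD = 33.5 kN, N_BC = 33.5 kN, N_AB = 5.2 kN.
σ_BC = N_BC/A_BC = 33500/2660 = 12.59 MPa.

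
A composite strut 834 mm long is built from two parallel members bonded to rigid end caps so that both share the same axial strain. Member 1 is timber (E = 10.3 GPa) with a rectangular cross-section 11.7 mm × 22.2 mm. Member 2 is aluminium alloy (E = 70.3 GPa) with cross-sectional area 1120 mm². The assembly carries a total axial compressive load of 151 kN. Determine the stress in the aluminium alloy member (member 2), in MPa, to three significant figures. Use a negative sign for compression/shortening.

-130 MPa

A_1 = 259.7 mm².
Equal strain + equilibrium ⇒ each member carries load in proportion to AE: A₁E₁ = 2675000 N, A₂E₂ = 78740000 N, ΣAE = 81410000 N.
σ₂ = P·E₂/ΣAE = -151000·70300/81410000 = -130.4 MPa.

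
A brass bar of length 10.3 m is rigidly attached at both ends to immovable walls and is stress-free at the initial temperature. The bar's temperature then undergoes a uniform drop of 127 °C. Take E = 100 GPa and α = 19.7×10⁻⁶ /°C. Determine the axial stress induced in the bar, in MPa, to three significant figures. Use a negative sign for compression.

250 MPa

Free thermal expansion αLΔT = 19.7e-6 · 10300 · -127 = -25.77 mm.
The walls impose strain ε = −(-25.77)/10300 = 2.5019e-03; σ = Eε = 100000 · 2.5019e-03 = 250.2 MPa.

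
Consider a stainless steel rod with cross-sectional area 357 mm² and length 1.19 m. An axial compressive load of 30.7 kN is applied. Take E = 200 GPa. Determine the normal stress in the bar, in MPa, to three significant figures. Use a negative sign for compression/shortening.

σ = N/A = -30700/357 = -85.99 MPa.

-86.0 MPa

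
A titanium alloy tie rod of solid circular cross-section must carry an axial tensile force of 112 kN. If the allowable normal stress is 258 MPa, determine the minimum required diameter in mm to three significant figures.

Required area A ≥ P/σ_allow = 112000/258 = 434.1 mm².
For a solid circular section, d ≥ √(4A/π) = 23.51 mm.

23.5 mm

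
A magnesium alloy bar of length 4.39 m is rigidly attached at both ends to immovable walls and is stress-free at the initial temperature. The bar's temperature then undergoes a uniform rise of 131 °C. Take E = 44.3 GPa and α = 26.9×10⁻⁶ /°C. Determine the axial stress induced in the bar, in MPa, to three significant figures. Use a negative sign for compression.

-156 MPa

Free thermal expansion αLΔT = 26.9e-6 · 4390 · 131 = 15.47 mm.
The walls impose strain ε = −(15.47)/4390 = -3.5239e-03; σ = Eε = 44300 · -3.5239e-03 = -156.1 MPa.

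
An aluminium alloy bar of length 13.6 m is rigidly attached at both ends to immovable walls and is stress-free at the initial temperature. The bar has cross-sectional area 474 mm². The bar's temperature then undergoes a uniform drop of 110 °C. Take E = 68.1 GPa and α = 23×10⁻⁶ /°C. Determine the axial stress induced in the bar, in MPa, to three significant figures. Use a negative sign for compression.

172 MPa

Free thermal expansion αLΔT = 23e-6 · 13600 · -110 = -34.41 mm.
The walls impose strain ε = −(-34.41)/13600 = 2.5300e-03; σ = Eε = 68100 · 2.5300e-03 = 172.3 MPa.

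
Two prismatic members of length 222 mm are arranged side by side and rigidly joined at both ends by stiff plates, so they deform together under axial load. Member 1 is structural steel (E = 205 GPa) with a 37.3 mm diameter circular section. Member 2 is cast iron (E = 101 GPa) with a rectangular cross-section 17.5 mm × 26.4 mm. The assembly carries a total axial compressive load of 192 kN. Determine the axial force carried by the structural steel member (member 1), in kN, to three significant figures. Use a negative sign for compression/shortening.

-159 kN

A_1 = 1093 mm².
A_2 = 462 mm².
Equal strain + equilibrium ⇒ each member carries load in proportion to AE: A₁E₁ = 224000000 N, A₂E₂ = 46660000 N, ΣAE = 270700000 N.
F₁ = P·A₁E₁/ΣAE = -192000·224000000/270700000 = -158900 N.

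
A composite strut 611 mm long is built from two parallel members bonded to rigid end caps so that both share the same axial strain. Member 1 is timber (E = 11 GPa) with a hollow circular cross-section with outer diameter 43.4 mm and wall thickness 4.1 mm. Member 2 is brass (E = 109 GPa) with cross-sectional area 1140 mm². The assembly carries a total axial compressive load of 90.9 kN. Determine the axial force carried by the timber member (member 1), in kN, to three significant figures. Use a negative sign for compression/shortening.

-3.90 kN

A_1 = 506.2 mm².
Equal strain + equilibrium ⇒ each member carries load in proportion to AE: A₁E₁ = 5568000 N, A₂E₂ = 124300000 N, ΣAE = 129800000 N.
F₁ = P·A₁E₁/ΣAE = -90900·5568000/129800000 = -3899 N.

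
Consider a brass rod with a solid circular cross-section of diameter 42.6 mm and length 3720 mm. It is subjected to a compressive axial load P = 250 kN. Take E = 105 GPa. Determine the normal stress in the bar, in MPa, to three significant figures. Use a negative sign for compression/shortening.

A = 1425 mm².
σ = N/A = -250000/1425 = -175.4 MPa.

-175 MPa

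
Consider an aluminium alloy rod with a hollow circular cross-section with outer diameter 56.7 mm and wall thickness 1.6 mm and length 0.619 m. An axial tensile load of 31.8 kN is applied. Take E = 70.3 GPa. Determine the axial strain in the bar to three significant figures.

0.00163

A = 277 mm².
σ = N/A = 114.8 MPa; ε = σ/E = 114.8/70300 = 1.633e-03.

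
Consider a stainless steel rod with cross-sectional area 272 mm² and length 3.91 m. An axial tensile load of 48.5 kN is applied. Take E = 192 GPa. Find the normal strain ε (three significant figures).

9.29e-04

σ = N/A = 178.3 MPa; ε = σ/E = 178.3/192000 = 9.287e-04.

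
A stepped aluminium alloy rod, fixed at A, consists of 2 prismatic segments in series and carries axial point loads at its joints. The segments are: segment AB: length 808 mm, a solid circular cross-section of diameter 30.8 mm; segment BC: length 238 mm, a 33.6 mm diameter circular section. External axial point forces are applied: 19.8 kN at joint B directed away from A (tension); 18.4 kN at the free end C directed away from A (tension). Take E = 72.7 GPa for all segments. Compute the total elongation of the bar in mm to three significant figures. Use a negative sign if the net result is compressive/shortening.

Internal axial forces (sectioning from the free end, tension +): N_BC = 18.4 kN, N_AB = 38.2 kN.
A_AB = 745.1 mm².
A_BC = 886.7 mm².
δ_AB = 38200·808/(745.1·72700) = 0.5698 mm
δ_BC = 18400·238/(886.7·72700) = 0.06793 mm
δ = Σδ_i = 0.6378 mm.

0.638 mm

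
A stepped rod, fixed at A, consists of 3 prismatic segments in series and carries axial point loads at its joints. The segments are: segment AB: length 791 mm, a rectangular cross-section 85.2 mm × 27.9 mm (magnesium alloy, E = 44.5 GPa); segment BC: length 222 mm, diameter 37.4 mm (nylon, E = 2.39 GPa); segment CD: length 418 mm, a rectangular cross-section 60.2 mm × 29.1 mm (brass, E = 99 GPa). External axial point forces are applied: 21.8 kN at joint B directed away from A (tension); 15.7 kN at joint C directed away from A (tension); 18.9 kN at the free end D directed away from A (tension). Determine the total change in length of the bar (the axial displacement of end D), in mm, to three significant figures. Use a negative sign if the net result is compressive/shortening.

3.39 mm

Internal axial forces (sectioning from the free end, tension +): N_CD = 18.9 kN, N_BC = 34.6 kN, N_AB = 56.4 kN.
A_AB = 2377 mm².
A_BC = 1099 mm².
A_CD = 1752 mm².
δ_AB = 56400·791/(2377·44500) = 0.4217 mm
δ_BC = 34600·222/(1099·2390) = 2.925 mm
δ_CD = 18900·418/(1752·99000) = 0.04555 mm
δ = Σδ_i = 3.393 mm.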